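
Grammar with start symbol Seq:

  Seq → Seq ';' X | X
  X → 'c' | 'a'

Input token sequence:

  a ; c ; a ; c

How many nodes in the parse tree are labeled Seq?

[Seq [Seq [Seq [Seq [X a]] ; [X c]] ; [X a]] ; [X c]]

4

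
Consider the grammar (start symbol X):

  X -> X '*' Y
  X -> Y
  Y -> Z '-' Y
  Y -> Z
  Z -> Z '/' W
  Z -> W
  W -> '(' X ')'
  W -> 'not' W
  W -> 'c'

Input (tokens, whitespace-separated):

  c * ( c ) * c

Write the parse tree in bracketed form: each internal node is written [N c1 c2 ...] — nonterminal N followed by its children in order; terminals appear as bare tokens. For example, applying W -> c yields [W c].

X
X * Y
X * Y * Y
Y * Y * Y
Z * Y * Y
W * Y * Y
c * Y * Y
c * Z * Y
c * W * Y
c * ( X ) * Y
c * ( Y ) * Y
c * ( Z ) * Y
c * ( W ) * Y
c * ( c ) * Y
c * ( c ) * Z
c * ( c ) * W
c * ( c ) * c

[X [X [X [Y [Z [W c]]]] * [Y [Z [W ( [X [Y [Z [W c]]]] )]]]] * [Y [Z [W c]]]]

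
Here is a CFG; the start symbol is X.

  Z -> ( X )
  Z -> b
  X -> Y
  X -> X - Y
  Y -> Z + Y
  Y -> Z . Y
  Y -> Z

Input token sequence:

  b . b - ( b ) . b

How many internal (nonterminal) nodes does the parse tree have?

13

[X [X [Y [Z b] . [Y [Z b]]]] - [Y [Z ( [X [Y [Z b]]] )] . [Y [Z b]]]]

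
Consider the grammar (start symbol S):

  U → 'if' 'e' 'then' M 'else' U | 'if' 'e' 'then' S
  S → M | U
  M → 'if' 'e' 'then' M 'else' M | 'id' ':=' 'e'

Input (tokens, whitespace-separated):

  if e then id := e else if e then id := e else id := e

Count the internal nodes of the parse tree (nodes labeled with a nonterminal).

6

[S [M if e then [M id := e] else [M if e then [M id := e] else [M id := e]]]]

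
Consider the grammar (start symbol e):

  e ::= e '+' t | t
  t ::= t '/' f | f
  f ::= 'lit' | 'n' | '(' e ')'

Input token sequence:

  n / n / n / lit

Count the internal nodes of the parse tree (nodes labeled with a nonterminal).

[e [t [t [t [t [f n]] / [f n]] / [f n]] / [f lit]]]

9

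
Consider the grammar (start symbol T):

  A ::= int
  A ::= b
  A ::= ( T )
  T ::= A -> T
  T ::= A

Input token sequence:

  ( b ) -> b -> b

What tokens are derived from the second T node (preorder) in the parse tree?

b

[T [A ( [T [A b]] )] -> [T [A b] -> [T [A b]]]]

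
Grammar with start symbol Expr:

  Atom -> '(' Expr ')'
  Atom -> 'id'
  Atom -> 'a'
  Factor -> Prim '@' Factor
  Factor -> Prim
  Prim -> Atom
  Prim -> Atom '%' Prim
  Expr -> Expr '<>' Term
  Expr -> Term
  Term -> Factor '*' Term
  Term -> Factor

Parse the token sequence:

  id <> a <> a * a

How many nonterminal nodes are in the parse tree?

19

[Expr [Expr [Expr [Term [Factor [Prim [Atom id]]]]] <> [Term [Factor [Prim [Atom a]]]]] <> [Term [Factor [Prim [Atom a]]] * [Term [Factor [Prim [Atom a]]]]]]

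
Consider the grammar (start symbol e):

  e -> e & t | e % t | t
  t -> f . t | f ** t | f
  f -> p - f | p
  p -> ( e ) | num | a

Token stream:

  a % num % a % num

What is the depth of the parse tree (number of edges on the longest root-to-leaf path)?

[e [e [e [e [t [f [p a]]]] % [t [f [p num]]]] % [t [f [p a]]]] % [t [f [p num]]]]

7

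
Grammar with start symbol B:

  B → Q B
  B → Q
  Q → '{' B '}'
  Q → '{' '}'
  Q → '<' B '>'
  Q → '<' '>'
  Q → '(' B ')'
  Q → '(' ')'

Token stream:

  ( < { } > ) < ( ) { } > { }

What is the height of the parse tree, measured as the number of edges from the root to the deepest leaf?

[B [Q ( [B [Q < [B [Q { }]] >]] )] [B [Q < [B [Q ( )] [B [Q { }]]] >] [B [Q { }]]]]

6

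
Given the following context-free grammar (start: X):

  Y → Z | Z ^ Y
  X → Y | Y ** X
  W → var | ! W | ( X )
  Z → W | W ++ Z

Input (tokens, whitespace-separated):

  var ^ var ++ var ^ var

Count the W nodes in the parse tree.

4

[X [Y [Z [W var]] ^ [Y [Z [W var] ++ [Z [W var]]] ^ [Y [Z [W var]]]]]]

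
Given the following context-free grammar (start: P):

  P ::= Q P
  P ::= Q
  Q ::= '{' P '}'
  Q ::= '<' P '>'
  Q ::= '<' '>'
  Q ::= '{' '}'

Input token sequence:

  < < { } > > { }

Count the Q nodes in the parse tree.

4

[P [Q < [P [Q < [P [Q { }]] >]] >] [P [Q { }]]]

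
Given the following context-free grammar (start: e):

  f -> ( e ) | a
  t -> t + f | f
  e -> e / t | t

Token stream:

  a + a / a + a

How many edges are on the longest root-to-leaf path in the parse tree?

5

[e [e [t [t [f a]] + [f a]]] / [t [t [f a]] + [f a]]]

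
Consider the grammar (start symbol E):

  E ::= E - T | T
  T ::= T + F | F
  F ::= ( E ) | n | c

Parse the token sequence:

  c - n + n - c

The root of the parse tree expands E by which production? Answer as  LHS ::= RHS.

E ::= E - T

[E [E [E [T [F c]]] - [T [T [F n]] + [F n]]] - [T [F c]]]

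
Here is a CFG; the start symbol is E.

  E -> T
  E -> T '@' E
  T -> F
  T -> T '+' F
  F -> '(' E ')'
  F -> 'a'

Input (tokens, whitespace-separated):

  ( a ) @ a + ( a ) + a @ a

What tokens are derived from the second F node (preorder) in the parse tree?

a

[E [T [F ( [E [T [F a]]] )]] @ [E [T [T [T [F a]] + [F ( [E [T [F a]]] )]] + [F a]] @ [E [T [F a]]]]]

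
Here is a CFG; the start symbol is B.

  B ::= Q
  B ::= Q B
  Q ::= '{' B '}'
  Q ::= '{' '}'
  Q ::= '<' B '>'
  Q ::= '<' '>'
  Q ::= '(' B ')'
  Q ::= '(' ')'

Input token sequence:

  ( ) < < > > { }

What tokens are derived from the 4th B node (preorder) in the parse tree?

[B [Q ( )] [B [Q < [B [Q < >]] >] [B [Q { }]]]]

{ }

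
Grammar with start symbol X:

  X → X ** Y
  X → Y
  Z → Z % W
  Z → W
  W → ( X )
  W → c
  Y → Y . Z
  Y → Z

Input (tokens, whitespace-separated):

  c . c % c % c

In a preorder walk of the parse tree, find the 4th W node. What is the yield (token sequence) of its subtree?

[X [Y [Y [Z [W c]]] . [Z [Z [Z [W c]] % [W c]] % [W c]]]]

c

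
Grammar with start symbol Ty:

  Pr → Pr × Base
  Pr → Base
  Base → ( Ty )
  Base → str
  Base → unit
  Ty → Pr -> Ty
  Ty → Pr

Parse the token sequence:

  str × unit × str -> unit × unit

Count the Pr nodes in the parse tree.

[Ty [Pr [Pr [Pr [Base str]] × [Base unit]] × [Base str]] -> [Ty [Pr [Pr [Base unit]] × [Base unit]]]]

5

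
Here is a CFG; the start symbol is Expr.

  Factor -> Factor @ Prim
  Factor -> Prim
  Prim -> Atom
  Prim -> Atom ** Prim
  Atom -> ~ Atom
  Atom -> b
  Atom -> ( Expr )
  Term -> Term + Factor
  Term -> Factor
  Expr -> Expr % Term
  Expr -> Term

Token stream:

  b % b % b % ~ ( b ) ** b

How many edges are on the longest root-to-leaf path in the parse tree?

11

[Expr [Expr [Expr [Expr [Term [Factor [Prim [Atom b]]]]] % [Term [Factor [Prim [Atom b]]]]] % [Term [Factor [Prim [Atom b]]]]] % [Term [Factor [Prim [Atom ~ [Atom ( [Expr [Term [Factor [Prim [Atom b]]]]] )]] ** [Prim [Atom b]]]]]]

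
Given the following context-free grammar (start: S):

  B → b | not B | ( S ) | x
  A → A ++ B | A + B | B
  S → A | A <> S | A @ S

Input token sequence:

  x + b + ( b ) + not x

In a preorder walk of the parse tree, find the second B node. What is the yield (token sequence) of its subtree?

b

[S [A [A [A [A [B x]] + [B b]] + [B ( [S [A [B b]]] )]] + [B not [B x]]]]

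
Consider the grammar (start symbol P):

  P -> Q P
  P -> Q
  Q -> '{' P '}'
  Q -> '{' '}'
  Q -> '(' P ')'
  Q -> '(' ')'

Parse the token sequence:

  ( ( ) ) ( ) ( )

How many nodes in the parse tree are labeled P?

4

[P [Q ( [P [Q ( )]] )] [P [Q ( )] [P [Q ( )]]]]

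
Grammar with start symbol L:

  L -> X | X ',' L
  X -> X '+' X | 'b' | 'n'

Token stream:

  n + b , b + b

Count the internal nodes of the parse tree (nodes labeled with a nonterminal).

8

[L [X [X n] + [X b]] , [L [X [X b] + [X b]]]]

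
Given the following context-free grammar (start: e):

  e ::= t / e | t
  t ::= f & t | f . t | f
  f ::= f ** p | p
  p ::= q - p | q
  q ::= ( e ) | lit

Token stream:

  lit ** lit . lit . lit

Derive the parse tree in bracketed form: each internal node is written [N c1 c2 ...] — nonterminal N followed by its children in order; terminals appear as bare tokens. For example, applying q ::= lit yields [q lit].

[e [t [f [f [p [q lit]]] ** [p [q lit]]] . [t [f [p [q lit]]] . [t [f [p [q lit]]]]]]]

e
t
f . t
f ** p . t
p ** p . t
q ** p . t
lit ** p . t
lit ** q . t
lit ** lit . t
lit ** lit . f . t
lit ** lit . p . t
lit ** lit . q . t
lit ** lit . lit . t
lit ** lit . lit . f
lit ** lit . lit . p
lit ** lit . lit . q
lit ** lit . lit . lit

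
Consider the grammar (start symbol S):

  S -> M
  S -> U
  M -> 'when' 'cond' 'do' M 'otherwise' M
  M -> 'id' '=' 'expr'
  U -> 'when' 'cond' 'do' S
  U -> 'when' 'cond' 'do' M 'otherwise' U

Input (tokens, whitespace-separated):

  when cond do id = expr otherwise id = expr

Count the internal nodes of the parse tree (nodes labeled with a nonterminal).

[S [M when cond do [M id = expr] otherwise [M id = expr]]]

4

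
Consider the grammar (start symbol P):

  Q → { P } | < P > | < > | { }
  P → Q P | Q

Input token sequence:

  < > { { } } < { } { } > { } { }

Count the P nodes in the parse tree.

[P [Q < >] [P [Q { [P [Q { }]] }] [P [Q < [P [Q { }] [P [Q { }]]] >] [P [Q { }] [P [Q { }]]]]]]

8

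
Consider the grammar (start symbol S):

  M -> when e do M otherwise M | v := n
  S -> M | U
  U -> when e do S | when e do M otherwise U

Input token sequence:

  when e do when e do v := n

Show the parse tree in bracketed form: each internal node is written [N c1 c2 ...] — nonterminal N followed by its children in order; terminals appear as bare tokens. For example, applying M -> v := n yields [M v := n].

S
U
when e do S
when e do U
when e do when e do S
when e do when e do M
when e do when e do v := n

[S [U when e do [S [U when e do [S [M v := n]]]]]]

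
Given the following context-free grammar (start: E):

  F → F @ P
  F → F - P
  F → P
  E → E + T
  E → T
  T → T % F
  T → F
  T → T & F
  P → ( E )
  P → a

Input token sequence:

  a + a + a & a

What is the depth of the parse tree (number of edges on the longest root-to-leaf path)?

6

[E [E [E [T [F [P a]]]] + [T [F [P a]]]] + [T [T [F [P a]]] & [F [P a]]]]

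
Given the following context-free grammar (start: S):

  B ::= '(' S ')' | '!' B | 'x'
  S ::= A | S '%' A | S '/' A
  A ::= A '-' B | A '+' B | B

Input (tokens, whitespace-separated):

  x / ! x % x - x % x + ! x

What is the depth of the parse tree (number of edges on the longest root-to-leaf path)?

[S [S [S [S [A [B x]]] / [A [B ! [B x]]]] % [A [A [B x]] - [B x]]] % [A [A [B x]] + [B ! [B x]]]]

6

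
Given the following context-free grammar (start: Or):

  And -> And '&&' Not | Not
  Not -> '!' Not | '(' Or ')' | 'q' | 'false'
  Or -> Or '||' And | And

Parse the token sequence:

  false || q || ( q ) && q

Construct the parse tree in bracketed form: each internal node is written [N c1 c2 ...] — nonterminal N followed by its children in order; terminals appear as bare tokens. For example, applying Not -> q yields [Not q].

Or
Or || And
Or || And || And
And || And || And
Not || And || And
false || And || And
false || Not || And
false || q || And
false || q || And && Not
false || q || Not && Not
false || q || ( Or ) && Not
false || q || ( And ) && Not
false || q || ( Not ) && Not
false || q || ( q ) && Not
false || q || ( q ) && q

[Or [Or [Or [And [Not false]]] || [And [Not q]]] || [And [And [Not ( [Or [And [Not q]]] )]] && [Not q]]]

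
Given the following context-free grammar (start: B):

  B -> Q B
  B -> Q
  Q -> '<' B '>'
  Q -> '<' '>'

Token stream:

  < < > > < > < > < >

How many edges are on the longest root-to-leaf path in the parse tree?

[B [Q < [B [Q < >]] >] [B [Q < >] [B [Q < >] [B [Q < >]]]]]

5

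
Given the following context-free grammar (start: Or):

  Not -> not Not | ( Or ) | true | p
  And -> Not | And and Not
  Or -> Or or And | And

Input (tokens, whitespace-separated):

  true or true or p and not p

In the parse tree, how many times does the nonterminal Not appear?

[Or [Or [Or [And [Not true]]] or [And [Not true]]] or [And [And [Not p]] and [Not not [Not p]]]]

5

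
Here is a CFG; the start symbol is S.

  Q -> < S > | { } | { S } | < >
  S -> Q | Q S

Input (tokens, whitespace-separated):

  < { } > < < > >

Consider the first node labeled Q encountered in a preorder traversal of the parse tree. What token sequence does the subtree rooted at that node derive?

[S [Q < [S [Q { }]] >] [S [Q < [S [Q < >]] >]]]

< { } >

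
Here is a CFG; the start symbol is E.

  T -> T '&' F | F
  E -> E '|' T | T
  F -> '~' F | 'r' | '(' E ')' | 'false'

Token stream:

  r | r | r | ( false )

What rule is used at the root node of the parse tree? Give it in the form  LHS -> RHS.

E -> E '|' T

[E [E [E [E [T [F r]]] | [T [F r]]] | [T [F r]]] | [T [F ( [E [T [F false]]] )]]]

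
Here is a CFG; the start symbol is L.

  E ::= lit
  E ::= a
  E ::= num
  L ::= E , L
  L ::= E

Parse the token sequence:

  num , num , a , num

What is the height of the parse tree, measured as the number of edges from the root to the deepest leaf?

[L [E num] , [L [E num] , [L [E a] , [L [E num]]]]]

5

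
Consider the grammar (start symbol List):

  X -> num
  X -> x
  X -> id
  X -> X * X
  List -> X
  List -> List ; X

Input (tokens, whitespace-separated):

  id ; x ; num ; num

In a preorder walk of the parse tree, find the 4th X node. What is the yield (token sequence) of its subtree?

[List [List [List [List [X id]] ; [X x]] ; [X num]] ; [X num]]

num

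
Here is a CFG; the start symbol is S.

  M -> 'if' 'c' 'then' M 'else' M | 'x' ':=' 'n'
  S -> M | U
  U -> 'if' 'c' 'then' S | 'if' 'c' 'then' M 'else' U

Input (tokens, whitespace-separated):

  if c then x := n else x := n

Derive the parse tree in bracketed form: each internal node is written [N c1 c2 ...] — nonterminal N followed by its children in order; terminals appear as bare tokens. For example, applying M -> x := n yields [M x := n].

[S [M if c then [M x := n] else [M x := n]]]

S
M
if c then M else M
if c then x := n else M
if c then x := n else x := n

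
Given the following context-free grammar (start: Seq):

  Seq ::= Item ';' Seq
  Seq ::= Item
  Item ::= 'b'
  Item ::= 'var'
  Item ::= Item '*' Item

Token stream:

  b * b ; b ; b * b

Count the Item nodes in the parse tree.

7

[Seq [Item [Item b] * [Item b]] ; [Seq [Item b] ; [Seq [Item [Item b] * [Item b]]]]]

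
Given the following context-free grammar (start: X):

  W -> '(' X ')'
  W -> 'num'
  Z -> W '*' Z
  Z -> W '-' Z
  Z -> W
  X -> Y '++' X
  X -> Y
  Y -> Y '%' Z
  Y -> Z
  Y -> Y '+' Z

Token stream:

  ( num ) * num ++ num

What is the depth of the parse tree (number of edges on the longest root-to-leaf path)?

8

[X [Y [Z [W ( [X [Y [Z [W num]]]] )] * [Z [W num]]]] ++ [X [Y [Z [W num]]]]]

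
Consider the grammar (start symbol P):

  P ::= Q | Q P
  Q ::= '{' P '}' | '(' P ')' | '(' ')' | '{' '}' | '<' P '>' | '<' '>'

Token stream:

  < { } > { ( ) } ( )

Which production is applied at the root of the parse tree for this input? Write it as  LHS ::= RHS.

[P [Q < [P [Q { }]] >] [P [Q { [P [Q ( )]] }] [P [Q ( )]]]]

P ::= Q P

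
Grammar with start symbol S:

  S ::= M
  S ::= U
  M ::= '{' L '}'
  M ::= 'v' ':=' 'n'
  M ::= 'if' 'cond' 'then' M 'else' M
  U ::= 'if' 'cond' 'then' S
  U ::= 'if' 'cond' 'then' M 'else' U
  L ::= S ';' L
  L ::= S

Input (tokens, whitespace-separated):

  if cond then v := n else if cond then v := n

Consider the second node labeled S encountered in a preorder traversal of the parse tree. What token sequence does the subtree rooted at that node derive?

v := n

[S [U if cond then [M v := n] else [U if cond then [S [M v := n]]]]]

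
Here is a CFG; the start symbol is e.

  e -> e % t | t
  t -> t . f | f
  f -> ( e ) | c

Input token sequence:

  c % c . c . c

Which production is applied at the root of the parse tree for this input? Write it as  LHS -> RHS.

[e [e [t [f c]]] % [t [t [t [f c]] . [f c]] . [f c]]]

e -> e % t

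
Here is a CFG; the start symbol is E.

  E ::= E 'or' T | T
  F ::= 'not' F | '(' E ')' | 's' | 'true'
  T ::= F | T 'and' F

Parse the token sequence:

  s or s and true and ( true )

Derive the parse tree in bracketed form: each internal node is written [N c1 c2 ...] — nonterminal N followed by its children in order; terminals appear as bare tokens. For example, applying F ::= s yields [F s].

E
E or T
T or T
F or T
s or T
s or T and F
s or T and F and F
s or F and F and F
s or s and F and F
s or s and true and F
s or s and true and ( E )
s or s and true and ( T )
s or s and true and ( F )
s or s and true and ( true )

[E [E [T [F s]]] or [T [T [T [F s]] and [F true]] and [F ( [E [T [F true]]] )]]]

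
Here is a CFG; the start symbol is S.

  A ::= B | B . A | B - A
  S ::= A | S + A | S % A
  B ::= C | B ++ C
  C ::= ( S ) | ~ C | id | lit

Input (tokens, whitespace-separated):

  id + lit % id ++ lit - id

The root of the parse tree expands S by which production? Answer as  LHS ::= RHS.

S ::= S % A

[S [S [S [A [B [C id]]]] + [A [B [C lit]]]] % [A [B [B [C id]] ++ [C lit]] - [A [B [C id]]]]]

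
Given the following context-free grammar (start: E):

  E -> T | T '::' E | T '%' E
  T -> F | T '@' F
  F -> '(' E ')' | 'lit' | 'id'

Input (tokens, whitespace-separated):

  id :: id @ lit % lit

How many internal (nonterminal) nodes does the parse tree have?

[E [T [F id]] :: [E [T [T [F id]] @ [F lit]] % [E [T [F lit]]]]]

11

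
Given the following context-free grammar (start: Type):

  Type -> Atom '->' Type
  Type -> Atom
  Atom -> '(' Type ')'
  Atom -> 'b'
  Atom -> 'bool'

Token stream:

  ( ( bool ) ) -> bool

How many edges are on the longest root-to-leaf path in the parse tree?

[Type [Atom ( [Type [Atom ( [Type [Atom bool]] )]] )] -> [Type [Atom bool]]]

6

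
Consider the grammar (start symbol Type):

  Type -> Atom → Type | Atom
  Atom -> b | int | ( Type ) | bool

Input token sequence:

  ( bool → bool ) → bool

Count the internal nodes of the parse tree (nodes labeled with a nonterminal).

[Type [Atom ( [Type [Atom bool] → [Type [Atom bool]]] )] → [Type [Atom bool]]]

8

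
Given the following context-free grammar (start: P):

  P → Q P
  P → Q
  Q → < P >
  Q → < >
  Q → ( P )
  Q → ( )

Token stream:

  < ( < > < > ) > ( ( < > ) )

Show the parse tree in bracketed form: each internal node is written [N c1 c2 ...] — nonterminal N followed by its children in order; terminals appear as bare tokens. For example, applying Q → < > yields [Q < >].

P
Q P
< P > P
< Q > P
< ( P ) > P
< ( Q P ) > P
< ( < > P ) > P
< ( < > Q ) > P
< ( < > < > ) > P
< ( < > < > ) > Q
< ( < > < > ) > ( P )
< ( < > < > ) > ( Q )
< ( < > < > ) > ( ( P ) )
< ( < > < > ) > ( ( Q ) )
< ( < > < > ) > ( ( < > ) )

[P [Q < [P [Q ( [P [Q < >] [P [Q < >]]] )]] >] [P [Q ( [P [Q ( [P [Q < >]] )]] )]]]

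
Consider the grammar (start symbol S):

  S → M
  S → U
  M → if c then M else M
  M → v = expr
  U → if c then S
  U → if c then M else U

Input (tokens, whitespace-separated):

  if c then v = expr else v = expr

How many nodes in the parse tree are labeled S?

1

[S [M if c then [M v = expr] else [M v = expr]]]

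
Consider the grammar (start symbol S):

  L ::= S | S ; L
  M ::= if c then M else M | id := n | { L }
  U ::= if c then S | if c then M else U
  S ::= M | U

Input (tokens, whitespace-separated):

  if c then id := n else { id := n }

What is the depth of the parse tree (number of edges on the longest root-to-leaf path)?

[S [M if c then [M id := n] else [M { [L [S [M id := n]]] }]]]

6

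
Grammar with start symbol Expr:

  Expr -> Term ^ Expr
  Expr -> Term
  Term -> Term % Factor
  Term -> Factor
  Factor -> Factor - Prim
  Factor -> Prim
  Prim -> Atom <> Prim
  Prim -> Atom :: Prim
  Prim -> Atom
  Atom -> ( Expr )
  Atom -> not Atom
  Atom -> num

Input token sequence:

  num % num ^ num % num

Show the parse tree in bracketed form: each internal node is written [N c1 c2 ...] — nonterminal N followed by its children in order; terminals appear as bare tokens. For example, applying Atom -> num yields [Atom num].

[Expr [Term [Term [Factor [Prim [Atom num]]]] % [Factor [Prim [Atom num]]]] ^ [Expr [Term [Term [Factor [Prim [Atom num]]]] % [Factor [Prim [Atom num]]]]]]

Expr
Term ^ Expr
Term % Factor ^ Expr
Factor % Factor ^ Expr
Prim % Factor ^ Expr
Atom % Factor ^ Expr
num % Factor ^ Expr
num % Prim ^ Expr
num % Atom ^ Expr
num % num ^ Expr
num % num ^ Term
num % num ^ Term % Factor
num % num ^ Factor % Factor
num % num ^ Prim % Factor
num % num ^ Atom % Factor
num % num ^ num % Factor
num % num ^ num % Prim
num % num ^ num % Atom
num % num ^ num % num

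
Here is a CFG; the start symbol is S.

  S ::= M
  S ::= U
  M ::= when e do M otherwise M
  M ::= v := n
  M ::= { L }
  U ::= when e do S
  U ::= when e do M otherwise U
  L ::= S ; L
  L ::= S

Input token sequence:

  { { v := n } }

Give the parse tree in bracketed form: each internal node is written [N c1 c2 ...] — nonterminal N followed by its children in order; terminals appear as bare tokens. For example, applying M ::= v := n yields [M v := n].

[S [M { [L [S [M { [L [S [M v := n]]] }]]] }]]

S
M
{ L }
{ S }
{ M }
{ { L } }
{ { S } }
{ { M } }
{ { v := n } }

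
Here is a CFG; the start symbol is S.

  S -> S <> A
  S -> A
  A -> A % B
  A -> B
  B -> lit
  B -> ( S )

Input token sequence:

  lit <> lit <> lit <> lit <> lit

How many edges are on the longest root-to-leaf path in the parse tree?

7

[S [S [S [S [S [A [B lit]]] <> [A [B lit]]] <> [A [B lit]]] <> [A [B lit]]] <> [A [B lit]]]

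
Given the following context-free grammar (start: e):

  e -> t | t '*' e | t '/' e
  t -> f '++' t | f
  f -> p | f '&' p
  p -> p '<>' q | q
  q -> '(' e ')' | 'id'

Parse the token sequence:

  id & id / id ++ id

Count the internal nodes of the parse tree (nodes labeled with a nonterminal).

[e [t [f [f [p [q id]]] & [p [q id]]]] / [e [t [f [p [q id]]] ++ [t [f [p [q id]]]]]]]

17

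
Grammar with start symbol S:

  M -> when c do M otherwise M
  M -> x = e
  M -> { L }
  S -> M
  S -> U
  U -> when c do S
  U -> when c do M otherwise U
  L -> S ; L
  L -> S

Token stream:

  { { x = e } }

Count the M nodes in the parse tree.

[S [M { [L [S [M { [L [S [M x = e]]] }]]] }]]

3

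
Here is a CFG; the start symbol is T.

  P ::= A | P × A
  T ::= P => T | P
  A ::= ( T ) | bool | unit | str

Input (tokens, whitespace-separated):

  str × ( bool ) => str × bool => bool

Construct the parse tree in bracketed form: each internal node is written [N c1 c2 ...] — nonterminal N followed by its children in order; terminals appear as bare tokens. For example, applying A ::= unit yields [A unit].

T
P => T
P × A => T
A × A => T
str × A => T
str × ( T ) => T
str × ( P ) => T
str × ( A ) => T
str × ( bool ) => T
str × ( bool ) => P => T
str × ( bool ) => P × A => T
str × ( bool ) => A × A => T
str × ( bool ) => str × A => T
str × ( bool ) => str × bool => T
str × ( bool ) => str × bool => P
str × ( bool ) => str × bool => A
str × ( bool ) => str × bool => bool

[T [P [P [A str]] × [A ( [T [P [A bool]]] )]] => [T [P [P [A str]] × [A bool]] => [T [P [A bool]]]]]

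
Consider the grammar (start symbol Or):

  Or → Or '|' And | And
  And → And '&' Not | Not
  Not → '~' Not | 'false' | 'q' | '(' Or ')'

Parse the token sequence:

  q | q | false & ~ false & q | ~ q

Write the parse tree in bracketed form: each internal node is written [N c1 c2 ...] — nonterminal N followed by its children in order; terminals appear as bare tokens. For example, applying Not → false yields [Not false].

Or
Or | And
Or | And | And
Or | And | And | And
And | And | And | And
Not | And | And | And
q | And | And | And
q | Not | And | And
q | q | And | And
q | q | And & Not | And
q | q | And & Not & Not | And
q | q | Not & Not & Not | And
q | q | false & Not & Not | And
q | q | false & ~ Not & Not | And
q | q | false & ~ false & Not | And
q | q | false & ~ false & q | And
q | q | false & ~ false & q | Not
q | q | false & ~ false & q | ~ Not
q | q | false & ~ false & q | ~ q

[Or [Or [Or [Or [And [Not q]]] | [And [Not q]]] | [And [And [And [Not false]] & [Not ~ [Not false]]] & [Not q]]] | [And [Not ~ [Not q]]]]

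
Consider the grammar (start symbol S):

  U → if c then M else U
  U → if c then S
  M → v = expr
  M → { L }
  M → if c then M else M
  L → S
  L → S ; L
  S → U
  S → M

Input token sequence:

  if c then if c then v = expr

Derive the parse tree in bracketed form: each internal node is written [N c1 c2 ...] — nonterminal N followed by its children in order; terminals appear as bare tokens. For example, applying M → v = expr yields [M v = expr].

S
U
if c then S
if c then U
if c then if c then S
if c then if c then M
if c then if c then v = expr

[S [U if c then [S [U if c then [S [M v = expr]]]]]]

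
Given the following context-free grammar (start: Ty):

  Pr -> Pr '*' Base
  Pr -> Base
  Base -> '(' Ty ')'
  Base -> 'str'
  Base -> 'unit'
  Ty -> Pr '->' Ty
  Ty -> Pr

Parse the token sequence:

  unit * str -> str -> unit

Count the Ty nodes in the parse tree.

[Ty [Pr [Pr [Base unit]] * [Base str]] -> [Ty [Pr [Base str]] -> [Ty [Pr [Base unit]]]]]

3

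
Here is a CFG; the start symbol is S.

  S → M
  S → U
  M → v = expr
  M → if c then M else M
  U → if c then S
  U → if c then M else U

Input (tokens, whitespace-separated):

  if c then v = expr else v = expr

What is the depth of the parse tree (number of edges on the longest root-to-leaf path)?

3

[S [M if c then [M v = expr] else [M v = expr]]]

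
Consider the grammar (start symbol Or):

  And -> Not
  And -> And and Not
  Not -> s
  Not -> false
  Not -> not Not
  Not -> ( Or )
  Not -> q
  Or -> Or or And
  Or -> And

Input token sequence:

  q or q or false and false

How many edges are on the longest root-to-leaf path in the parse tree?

5

[Or [Or [Or [And [Not q]]] or [And [Not q]]] or [And [And [Not false]] and [Not false]]]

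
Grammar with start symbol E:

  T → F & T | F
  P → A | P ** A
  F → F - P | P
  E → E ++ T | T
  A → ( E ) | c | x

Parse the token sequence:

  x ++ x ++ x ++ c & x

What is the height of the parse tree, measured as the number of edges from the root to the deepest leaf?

8

[E [E [E [E [T [F [P [A x]]]]] ++ [T [F [P [A x]]]]] ++ [T [F [P [A x]]]]] ++ [T [F [P [A c]]] & [T [F [P [A x]]]]]]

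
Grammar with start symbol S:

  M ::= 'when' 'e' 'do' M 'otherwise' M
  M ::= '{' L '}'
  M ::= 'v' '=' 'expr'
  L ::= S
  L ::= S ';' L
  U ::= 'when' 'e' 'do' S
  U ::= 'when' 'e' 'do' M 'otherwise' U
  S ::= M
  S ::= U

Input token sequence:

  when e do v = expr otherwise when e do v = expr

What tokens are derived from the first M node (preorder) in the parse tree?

[S [U when e do [M v = expr] otherwise [U when e do [S [M v = expr]]]]]

v = expr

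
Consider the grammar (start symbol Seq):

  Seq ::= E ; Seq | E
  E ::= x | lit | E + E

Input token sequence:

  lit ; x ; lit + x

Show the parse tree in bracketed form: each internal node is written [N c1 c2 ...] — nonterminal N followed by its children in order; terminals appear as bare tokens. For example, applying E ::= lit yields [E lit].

Seq
E ; Seq
lit ; Seq
lit ; E ; Seq
lit ; x ; Seq
lit ; x ; E
lit ; x ; E + E
lit ; x ; lit + E
lit ; x ; lit + x

[Seq [E lit] ; [Seq [E x] ; [Seq [E [E lit] + [E x]]]]]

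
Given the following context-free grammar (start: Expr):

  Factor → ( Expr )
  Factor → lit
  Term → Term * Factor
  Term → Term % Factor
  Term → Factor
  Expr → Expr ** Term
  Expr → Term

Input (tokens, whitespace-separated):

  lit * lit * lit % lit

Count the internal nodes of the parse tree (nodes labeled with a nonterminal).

9

[Expr [Term [Term [Term [Term [Factor lit]] * [Factor lit]] * [Factor lit]] % [Factor lit]]]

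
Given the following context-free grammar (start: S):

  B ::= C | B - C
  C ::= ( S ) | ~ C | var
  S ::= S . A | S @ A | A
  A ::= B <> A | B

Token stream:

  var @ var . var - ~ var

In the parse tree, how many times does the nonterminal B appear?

4

[S [S [S [A [B [C var]]]] @ [A [B [C var]]]] . [A [B [B [C var]] - [C ~ [C var]]]]]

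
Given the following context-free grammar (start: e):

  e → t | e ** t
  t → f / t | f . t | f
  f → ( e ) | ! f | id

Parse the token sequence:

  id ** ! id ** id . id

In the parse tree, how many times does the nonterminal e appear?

3

[e [e [e [t [f id]]] ** [t [f ! [f id]]]] ** [t [f id] . [t [f id]]]]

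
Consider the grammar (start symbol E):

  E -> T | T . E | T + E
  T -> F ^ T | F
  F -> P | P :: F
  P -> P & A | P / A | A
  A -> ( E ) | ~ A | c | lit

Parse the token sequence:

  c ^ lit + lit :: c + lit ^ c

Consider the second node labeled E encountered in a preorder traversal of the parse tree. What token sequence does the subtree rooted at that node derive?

[E [T [F [P [A c]]] ^ [T [F [P [A lit]]]]] + [E [T [F [P [A lit]] :: [F [P [A c]]]]] + [E [T [F [P [A lit]]] ^ [T [F [P [A c]]]]]]]]

lit :: c + lit ^ c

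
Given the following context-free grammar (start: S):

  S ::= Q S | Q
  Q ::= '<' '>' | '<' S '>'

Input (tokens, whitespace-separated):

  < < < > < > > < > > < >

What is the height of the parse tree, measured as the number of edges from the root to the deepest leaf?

[S [Q < [S [Q < [S [Q < >] [S [Q < >]]] >] [S [Q < >]]] >] [S [Q < >]]]

7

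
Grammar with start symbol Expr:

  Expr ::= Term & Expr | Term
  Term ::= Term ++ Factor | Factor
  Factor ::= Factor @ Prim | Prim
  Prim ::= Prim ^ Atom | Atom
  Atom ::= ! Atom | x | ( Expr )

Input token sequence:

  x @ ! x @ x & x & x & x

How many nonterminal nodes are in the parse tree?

27

[Expr [Term [Factor [Factor [Factor [Prim [Atom x]]] @ [Prim [Atom ! [Atom x]]]] @ [Prim [Atom x]]]] & [Expr [Term [Factor [Prim [Atom x]]]] & [Expr [Term [Factor [Prim [Atom x]]]] & [Expr [Term [Factor [Prim [Atom x]]]]]]]]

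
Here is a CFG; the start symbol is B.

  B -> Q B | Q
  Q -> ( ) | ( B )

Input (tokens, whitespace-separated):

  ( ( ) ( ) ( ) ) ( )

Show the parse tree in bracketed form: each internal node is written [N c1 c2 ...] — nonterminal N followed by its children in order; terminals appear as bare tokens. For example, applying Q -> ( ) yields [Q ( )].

[B [Q ( [B [Q ( )] [B [Q ( )] [B [Q ( )]]]] )] [B [Q ( )]]]

B
Q B
( B ) B
( Q B ) B
( ( ) B ) B
( ( ) Q B ) B
( ( ) ( ) B ) B
( ( ) ( ) Q ) B
( ( ) ( ) ( ) ) B
( ( ) ( ) ( ) ) Q
( ( ) ( ) ( ) ) ( )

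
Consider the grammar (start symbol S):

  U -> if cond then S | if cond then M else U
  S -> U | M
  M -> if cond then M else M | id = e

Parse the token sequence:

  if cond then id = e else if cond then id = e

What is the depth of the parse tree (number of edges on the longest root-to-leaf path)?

[S [U if cond then [M id = e] else [U if cond then [S [M id = e]]]]]

5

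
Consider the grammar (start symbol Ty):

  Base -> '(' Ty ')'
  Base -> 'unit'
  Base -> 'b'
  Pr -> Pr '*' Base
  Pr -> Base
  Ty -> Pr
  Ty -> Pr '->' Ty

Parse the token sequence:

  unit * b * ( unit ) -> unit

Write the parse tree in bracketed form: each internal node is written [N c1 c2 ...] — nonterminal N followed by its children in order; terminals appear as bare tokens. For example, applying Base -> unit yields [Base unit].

[Ty [Pr [Pr [Pr [Base unit]] * [Base b]] * [Base ( [Ty [Pr [Base unit]]] )]] -> [Ty [Pr [Base unit]]]]

Ty
Pr -> Ty
Pr * Base -> Ty
Pr * Base * Base -> Ty
Base * Base * Base -> Ty
unit * Base * Base -> Ty
unit * b * Base -> Ty
unit * b * ( Ty ) -> Ty
unit * b * ( Pr ) -> Ty
unit * b * ( Base ) -> Ty
unit * b * ( unit ) -> Ty
unit * b * ( unit ) -> Pr
unit * b * ( unit ) -> Base
unit * b * ( unit ) -> unit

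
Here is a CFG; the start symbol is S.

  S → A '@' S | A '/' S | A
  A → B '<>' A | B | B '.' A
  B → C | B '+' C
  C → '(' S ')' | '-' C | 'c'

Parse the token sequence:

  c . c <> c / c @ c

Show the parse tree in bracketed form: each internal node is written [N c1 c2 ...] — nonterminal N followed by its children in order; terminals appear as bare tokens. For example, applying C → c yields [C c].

[S [A [B [C c]] . [A [B [C c]] <> [A [B [C c]]]]] / [S [A [B [C c]]] @ [S [A [B [C c]]]]]]

S
A / S
B . A / S
C . A / S
c . A / S
c . B <> A / S
c . C <> A / S
c . c <> A / S
c . c <> B / S
c . c <> C / S
c . c <> c / S
c . c <> c / A @ S
c . c <> c / B @ S
c . c <> c / C @ S
c . c <> c / c @ S
c . c <> c / c @ A
c . c <> c / c @ B
c . c <> c / c @ C
c . c <> c / c @ c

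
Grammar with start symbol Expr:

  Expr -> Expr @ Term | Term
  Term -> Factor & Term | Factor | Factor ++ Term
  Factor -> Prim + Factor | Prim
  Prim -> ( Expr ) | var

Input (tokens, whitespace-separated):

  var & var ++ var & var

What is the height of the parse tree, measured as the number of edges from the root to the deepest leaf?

[Expr [Term [Factor [Prim var]] & [Term [Factor [Prim var]] ++ [Term [Factor [Prim var]] & [Term [Factor [Prim var]]]]]]]

7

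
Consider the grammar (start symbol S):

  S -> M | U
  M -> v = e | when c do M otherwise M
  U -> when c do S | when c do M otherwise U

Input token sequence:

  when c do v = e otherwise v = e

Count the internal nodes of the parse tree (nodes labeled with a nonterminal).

[S [M when c do [M v = e] otherwise [M v = e]]]

4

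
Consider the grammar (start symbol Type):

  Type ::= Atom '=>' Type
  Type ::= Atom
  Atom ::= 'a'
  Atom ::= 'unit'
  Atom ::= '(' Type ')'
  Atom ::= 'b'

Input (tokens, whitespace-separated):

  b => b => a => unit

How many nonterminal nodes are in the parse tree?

8

[Type [Atom b] => [Type [Atom b] => [Type [Atom a] => [Type [Atom unit]]]]]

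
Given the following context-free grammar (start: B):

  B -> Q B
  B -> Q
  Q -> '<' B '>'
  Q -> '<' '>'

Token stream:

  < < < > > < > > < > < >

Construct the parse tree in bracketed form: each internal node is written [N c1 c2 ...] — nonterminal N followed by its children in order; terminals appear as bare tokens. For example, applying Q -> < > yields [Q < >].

B
Q B
< B > B
< Q B > B
< < B > B > B
< < Q > B > B
< < < > > B > B
< < < > > Q > B
< < < > > < > > B
< < < > > < > > Q B
< < < > > < > > < > B
< < < > > < > > < > Q
< < < > > < > > < > < >

[B [Q < [B [Q < [B [Q < >]] >] [B [Q < >]]] >] [B [Q < >] [B [Q < >]]]]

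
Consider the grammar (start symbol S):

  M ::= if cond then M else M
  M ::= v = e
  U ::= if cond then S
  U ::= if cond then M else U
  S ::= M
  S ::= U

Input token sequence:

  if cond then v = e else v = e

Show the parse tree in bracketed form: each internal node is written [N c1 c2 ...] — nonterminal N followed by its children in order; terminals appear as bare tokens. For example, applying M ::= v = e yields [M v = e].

S
M
if cond then M else M
if cond then v = e else M
if cond then v = e else v = e

[S [M if cond then [M v = e] else [M v = e]]]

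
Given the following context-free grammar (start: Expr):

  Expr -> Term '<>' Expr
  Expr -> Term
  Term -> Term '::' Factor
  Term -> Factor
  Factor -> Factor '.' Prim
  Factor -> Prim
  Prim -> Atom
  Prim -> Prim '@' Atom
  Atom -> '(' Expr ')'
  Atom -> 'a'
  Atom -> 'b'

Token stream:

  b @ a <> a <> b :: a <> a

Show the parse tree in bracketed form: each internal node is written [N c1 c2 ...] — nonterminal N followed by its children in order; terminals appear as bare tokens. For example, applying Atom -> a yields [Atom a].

[Expr [Term [Factor [Prim [Prim [Atom b]] @ [Atom a]]]] <> [Expr [Term [Factor [Prim [Atom a]]]] <> [Expr [Term [Term [Factor [Prim [Atom b]]]] :: [Factor [Prim [Atom a]]]] <> [Expr [Term [Factor [Prim [Atom a]]]]]]]]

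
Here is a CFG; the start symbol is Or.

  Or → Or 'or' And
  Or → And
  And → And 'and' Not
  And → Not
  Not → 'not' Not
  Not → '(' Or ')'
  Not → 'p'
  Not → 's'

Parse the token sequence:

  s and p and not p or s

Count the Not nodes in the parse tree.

5

[Or [Or [And [And [And [Not s]] and [Not p]] and [Not not [Not p]]]] or [And [Not s]]]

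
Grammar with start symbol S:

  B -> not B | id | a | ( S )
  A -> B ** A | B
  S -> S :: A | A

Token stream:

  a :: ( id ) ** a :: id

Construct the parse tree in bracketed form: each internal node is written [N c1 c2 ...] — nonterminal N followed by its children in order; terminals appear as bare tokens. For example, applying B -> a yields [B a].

[S [S [S [A [B a]]] :: [A [B ( [S [A [B id]]] )] ** [A [B a]]]] :: [A [B id]]]

S
S :: A
S :: A :: A
A :: A :: A
B :: A :: A
a :: A :: A
a :: B ** A :: A
a :: ( S ) ** A :: A
a :: ( A ) ** A :: A
a :: ( B ) ** A :: A
a :: ( id ) ** A :: A
a :: ( id ) ** B :: A
a :: ( id ) ** a :: A
a :: ( id ) ** a :: B
a :: ( id ) ** a :: id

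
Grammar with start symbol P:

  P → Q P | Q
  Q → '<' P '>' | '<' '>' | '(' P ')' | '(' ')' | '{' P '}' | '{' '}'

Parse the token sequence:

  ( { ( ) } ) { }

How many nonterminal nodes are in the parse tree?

8

[P [Q ( [P [Q { [P [Q ( )]] }]] )] [P [Q { }]]]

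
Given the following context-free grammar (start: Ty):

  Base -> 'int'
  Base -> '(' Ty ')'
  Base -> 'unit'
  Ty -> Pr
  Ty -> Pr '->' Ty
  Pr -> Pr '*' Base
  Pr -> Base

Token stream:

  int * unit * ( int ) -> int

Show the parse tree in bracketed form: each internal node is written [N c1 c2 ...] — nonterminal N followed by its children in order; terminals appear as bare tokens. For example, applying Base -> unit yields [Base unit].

[Ty [Pr [Pr [Pr [Base int]] * [Base unit]] * [Base ( [Ty [Pr [Base int]]] )]] -> [Ty [Pr [Base int]]]]

Ty
Pr -> Ty
Pr * Base -> Ty
Pr * Base * Base -> Ty
Base * Base * Base -> Ty
int * Base * Base -> Ty
int * unit * Base -> Ty
int * unit * ( Ty ) -> Ty
int * unit * ( Pr ) -> Ty
int * unit * ( Base ) -> Ty
int * unit * ( int ) -> Ty
int * unit * ( int ) -> Pr
int * unit * ( int ) -> Base
int * unit * ( int ) -> int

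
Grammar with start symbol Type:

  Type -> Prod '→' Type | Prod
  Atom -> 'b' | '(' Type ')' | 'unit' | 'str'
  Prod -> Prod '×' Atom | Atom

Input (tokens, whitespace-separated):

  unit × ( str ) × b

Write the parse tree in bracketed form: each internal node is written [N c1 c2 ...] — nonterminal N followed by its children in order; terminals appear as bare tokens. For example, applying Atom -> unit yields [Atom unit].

[Type [Prod [Prod [Prod [Atom unit]] × [Atom ( [Type [Prod [Atom str]]] )]] × [Atom b]]]

Type
Prod
Prod × Atom
Prod × Atom × Atom
Atom × Atom × Atom
unit × Atom × Atom
unit × ( Type ) × Atom
unit × ( Prod ) × Atom
unit × ( Atom ) × Atom
unit × ( str ) × Atom
unit × ( str ) × b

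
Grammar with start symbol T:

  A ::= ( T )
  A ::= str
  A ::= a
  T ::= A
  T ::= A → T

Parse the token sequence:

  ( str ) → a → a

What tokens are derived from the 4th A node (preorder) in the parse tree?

a

[T [A ( [T [A str]] )] → [T [A a] → [T [A a]]]]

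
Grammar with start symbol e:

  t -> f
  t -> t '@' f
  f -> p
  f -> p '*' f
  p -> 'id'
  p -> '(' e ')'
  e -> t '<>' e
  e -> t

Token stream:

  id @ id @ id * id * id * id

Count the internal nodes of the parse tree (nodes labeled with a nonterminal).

[e [t [t [t [f [p id]]] @ [f [p id]]] @ [f [p id] * [f [p id] * [f [p id] * [f [p id]]]]]]]

16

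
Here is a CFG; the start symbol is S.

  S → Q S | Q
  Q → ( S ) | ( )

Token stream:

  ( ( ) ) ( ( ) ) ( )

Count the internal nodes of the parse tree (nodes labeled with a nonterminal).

10

[S [Q ( [S [Q ( )]] )] [S [Q ( [S [Q ( )]] )] [S [Q ( )]]]]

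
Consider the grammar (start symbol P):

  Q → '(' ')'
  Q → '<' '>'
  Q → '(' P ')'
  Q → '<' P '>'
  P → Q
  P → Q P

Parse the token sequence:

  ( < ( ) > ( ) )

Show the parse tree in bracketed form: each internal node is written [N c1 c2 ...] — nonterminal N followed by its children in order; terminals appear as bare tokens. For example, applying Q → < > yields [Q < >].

[P [Q ( [P [Q < [P [Q ( )]] >] [P [Q ( )]]] )]]

P
Q
( P )
( Q P )
( < P > P )
( < Q > P )
( < ( ) > P )
( < ( ) > Q )
( < ( ) > ( ) )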